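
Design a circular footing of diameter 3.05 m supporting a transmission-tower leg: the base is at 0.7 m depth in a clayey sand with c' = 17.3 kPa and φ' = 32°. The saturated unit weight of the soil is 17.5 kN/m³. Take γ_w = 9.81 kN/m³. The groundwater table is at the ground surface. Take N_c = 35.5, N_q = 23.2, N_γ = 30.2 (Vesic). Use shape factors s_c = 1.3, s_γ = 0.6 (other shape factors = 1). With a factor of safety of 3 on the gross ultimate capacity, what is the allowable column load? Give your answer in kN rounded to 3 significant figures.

P_all ≈ 2770 kN

γ' = 17.5 − 9.81 = 7.69 kN/m³ (submerged throughout). q = 7.69 × 0.7 = 5.383 kPa; the same γ' applies in the ½γBN_γ term.
c·N_c·s_c = 17.3 × 35.5 × 1.3 = 798.39 kPa
q·N_q = 5.383 × 23.2 = 124.89 kPa
0.5·γ·B·N_γ·s_γ = 0.5 × 7.69 × 3.05 × 30.2 × 0.6 = 212.5 kPa
q_ult = 798.39 + 124.89 + 212.5 = 1135.8 kPa.
Gross allowable pressure q_all = 1135.8 / 3 = 378.59 kPa.
Footing area = 7.3062 m², so allowable column load = 378.59 × 7.3062 = 2766.1 kN.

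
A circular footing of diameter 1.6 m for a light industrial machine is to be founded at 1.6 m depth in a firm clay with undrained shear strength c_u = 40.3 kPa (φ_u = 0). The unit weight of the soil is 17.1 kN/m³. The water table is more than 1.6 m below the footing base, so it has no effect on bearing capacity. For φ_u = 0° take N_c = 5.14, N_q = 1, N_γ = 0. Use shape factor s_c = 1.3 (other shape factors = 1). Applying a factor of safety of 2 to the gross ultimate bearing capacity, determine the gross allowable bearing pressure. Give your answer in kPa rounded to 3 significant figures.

Overburden at base level: q = 17.1 × 1.6 = 27.36 kPa.
Cohesion term c·N_c·s_c = 40.3 × 5.14 × 1.3 = 269.28 kPa; surcharge term q·N_q = 27.36 × 1 = 27.36 kPa.
q_ult = 269.28 + 27.36 = 296.64 kPa.
q_all = q_ult / FS = 296.64 / 2 = 148.32 kPa.

q_all ≈ 148 kPa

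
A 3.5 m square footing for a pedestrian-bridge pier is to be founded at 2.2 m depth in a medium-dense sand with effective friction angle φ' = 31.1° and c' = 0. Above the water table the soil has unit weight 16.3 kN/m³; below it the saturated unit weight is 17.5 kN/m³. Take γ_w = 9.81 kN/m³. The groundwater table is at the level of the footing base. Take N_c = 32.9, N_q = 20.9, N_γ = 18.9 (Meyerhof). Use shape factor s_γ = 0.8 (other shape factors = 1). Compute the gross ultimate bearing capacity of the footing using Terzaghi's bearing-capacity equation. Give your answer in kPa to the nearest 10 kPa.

q_ult ≈ 950 kPa

Effective surcharge at the founding depth q = γ·D_f = 16.3 × 2.2 = 35.86 kPa.
The water table coincides with the base, so in the self-weight term γ → γ' = 7.69 kN/m³.
q_ult = q·N_q + 0.5·γ·B·N_γ·s_γ
     = 35.86 × 20.9 + 0.5 × 7.69 × 3.5 × 18.9 × 0.8
     = 749.47 + 203.48 = 952.95 kPa.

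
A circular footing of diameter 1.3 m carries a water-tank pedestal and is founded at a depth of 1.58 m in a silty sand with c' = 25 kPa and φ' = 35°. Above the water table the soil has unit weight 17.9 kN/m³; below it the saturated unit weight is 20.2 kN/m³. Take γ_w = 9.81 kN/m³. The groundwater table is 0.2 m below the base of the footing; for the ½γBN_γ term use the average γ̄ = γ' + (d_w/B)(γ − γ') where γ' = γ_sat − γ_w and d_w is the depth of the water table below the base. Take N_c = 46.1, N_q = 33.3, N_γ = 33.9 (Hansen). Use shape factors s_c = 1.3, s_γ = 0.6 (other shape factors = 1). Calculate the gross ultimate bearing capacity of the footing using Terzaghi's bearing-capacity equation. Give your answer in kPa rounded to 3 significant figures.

q_ult ≈ 2590 kPa

Overburden at base level: q = 17.9 × 1.58 = 28.282 kPa.
The water table is 0.2 m below the base (< B = 1.3 m), so the ½γBN_γ term uses γ̄ = γ' + (d_w/B)(γ − γ') = 10.39 + (0.2/1.3)(17.9 − 10.39) = 11.545 kN/m³.
Cohesion term c·N_c·s_c = 25 × 46.1 × 1.3 = 1498.2 kPa; surcharge term q·N_q = 28.282 × 33.3 = 941.79 kPa; self-weight term 0.5·γ·B·N_γ·s_γ = 0.5 × 11.545 × 1.3 × 33.9 × 0.6 = 152.64 kPa.
q_ult = 1498.2 + 941.79 + 152.64 = 2592.7 kPa.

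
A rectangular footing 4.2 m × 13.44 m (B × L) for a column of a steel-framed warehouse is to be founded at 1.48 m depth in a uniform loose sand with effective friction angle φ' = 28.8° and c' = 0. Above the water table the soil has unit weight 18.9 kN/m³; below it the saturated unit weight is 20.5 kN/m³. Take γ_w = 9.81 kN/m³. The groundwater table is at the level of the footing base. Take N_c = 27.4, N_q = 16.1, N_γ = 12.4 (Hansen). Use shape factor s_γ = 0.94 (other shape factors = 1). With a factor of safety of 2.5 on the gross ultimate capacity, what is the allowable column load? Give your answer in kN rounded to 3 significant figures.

q = γ·D_f = 18.9 × 1.48 = 27.972 kPa.
For the ½γBN_γ term take γ' = 20.5 − 9.81 = 10.69 kN/m³ (soil below base is submerged).
q·N_q = 27.972 × 16.1 = 450.35 kPa
0.5·γ·B·N_γ·s_γ = 0.5 × 10.69 × 4.2 × 12.4 × 0.94 = 261.67 kPa
q_ult = 450.35 + 261.67 = 712.01 kPa.
Gross allowable pressure q_all = 712.01 / 2.5 = 284.81 kPa.
Footing area = 56.448 m², so allowable column load = 284.81 × 56.448 = 16077 kN.

P_all ≈ 16100 kN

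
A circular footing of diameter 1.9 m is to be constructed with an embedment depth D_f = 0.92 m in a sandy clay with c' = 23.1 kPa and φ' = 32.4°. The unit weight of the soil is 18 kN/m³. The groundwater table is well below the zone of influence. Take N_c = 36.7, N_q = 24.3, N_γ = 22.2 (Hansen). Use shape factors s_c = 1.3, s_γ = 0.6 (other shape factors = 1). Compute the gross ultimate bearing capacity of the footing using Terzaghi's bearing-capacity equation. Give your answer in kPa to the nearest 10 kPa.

Effective surcharge at the founding depth q = γ·D_f = 18 × 0.92 = 16.56 kPa.
q_ult = c·N_c·s_c + q·N_q + 0.5·γ·B·N_γ·s_γ
     = 23.1 × 36.7 × 1.3 + 16.56 × 24.3 + 0.5 × 18 × 1.9 × 22.2 × 0.6
     = 1102.1 + 402.41 + 227.77 = 1732.3 kPa.

q_ult ≈ 1730 kPa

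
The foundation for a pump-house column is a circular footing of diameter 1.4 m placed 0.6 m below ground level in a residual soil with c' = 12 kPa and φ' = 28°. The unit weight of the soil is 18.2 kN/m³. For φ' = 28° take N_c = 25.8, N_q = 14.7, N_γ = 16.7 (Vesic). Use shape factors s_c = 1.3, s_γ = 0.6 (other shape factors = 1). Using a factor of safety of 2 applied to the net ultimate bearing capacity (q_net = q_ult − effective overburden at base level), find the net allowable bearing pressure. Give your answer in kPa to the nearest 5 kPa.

q_all(net) ≈ 340 kPa

Effective surcharge at the founding depth q = γ·D_f = 18.2 × 0.6 = 10.92 kPa.
q_ult = c·N_c·s_c + q·N_q + 0.5·γ·B·N_γ·s_γ
     = 12 × 25.8 × 1.3 + 10.92 × 14.7 + 0.5 × 18.2 × 1.4 × 16.7 × 0.6
     = 402.48 + 160.52 + 127.65 = 690.66 kPa.
Net ultimate: q_net = 690.66 − 10.92 = 679.74 kPa.
q_all(net) = 679.74 / 2 = 339.87 kPa.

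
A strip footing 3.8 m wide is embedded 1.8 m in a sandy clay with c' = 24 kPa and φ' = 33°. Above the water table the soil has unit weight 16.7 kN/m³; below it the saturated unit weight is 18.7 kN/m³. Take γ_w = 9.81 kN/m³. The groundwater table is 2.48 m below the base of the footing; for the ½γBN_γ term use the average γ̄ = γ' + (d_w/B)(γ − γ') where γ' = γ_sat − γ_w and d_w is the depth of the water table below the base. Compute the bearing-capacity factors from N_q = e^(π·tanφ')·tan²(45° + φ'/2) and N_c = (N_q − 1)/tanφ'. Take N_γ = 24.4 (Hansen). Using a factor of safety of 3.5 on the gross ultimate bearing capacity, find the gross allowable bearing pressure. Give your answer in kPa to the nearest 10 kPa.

N_q = e^(π·tan33°)·tan²(61.5°) = 26.09; N_c = (N_q − 1)/tanφ' = 38.64.
Overburden at base level: q = 16.7 × 1.8 = 30.06 kPa.
The water table is 2.48 m below the base (< B = 3.8 m), so the ½γBN_γ term uses γ̄ = γ' + (d_w/B)(γ − γ') = 8.89 + (2.48/3.8)(16.7 − 8.89) = 13.987 kN/m³.
Cohesion term c·N_c = 24 × 38.638 = 927.32 kPa; surcharge term q·N_q = 30.06 × 26.092 = 784.33 kPa; self-weight term 0.5·γ·B·N_γ = 0.5 × 13.987 × 3.8 × 24.4 = 648.44 kPa.
q_ult = 927.32 + 784.33 + 648.44 = 2360.1 kPa.
q_all = 2360.1 / 3.5 = 674.31 kPa.

q_all ≈ 670 kPa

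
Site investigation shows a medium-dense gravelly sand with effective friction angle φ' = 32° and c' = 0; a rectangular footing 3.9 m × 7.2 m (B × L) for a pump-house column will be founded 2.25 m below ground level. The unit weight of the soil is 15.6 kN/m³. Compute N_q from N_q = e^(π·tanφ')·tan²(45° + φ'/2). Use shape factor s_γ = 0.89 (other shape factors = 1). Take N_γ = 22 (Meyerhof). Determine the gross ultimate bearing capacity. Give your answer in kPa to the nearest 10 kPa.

q_ult ≈ 1410 kPa

tan32° = 0.6249, so N_q = e^(π×0.6249)·tan²(61°) = 7.121 × 3.255 = 23.18.
q = γ·D_f = 15.6 × 2.25 = 35.1 kPa.
q·N_q = 35.1 × 23.177 = 813.5 kPa
0.5·γ·B·N_γ·s_γ = 0.5 × 15.6 × 3.9 × 22 × 0.89 = 595.62 kPa
q_ult = 813.5 + 595.62 = 1409.1 kPa.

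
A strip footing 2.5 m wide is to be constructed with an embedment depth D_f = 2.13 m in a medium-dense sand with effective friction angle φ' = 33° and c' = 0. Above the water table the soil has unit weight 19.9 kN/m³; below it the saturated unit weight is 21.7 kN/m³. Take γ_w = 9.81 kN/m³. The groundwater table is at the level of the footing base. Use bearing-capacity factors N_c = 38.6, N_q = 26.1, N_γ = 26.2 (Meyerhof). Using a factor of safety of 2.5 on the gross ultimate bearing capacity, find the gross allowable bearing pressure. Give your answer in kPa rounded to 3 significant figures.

Overburden at base level: q = 19.9 × 2.13 = 42.387 kPa.
Below the base the soil is submerged, so the ½γBN_γ term uses γ' = 21.7 − 9.81 = 11.89 kN/m³.
Surcharge term q·N_q = 42.387 × 26.1 = 1106.3 kPa; self-weight term 0.5·γ·B·N_γ = 0.5 × 11.89 × 2.5 × 26.2 = 389.4 kPa.
q_ult = 1106.3 + 389.4 = 1495.7 kPa.
q_all = 1495.7 / 2.5 = 598.28 kPa.

q_all ≈ 598 kPa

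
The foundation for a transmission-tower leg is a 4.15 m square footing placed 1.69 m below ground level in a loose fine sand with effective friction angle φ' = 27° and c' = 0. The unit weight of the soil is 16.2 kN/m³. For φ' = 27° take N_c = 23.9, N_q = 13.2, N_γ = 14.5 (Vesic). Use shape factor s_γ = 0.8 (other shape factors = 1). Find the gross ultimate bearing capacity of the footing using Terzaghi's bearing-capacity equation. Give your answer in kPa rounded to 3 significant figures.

q_ult ≈ 751 kPa

Effective surcharge at the founding depth q = γ·D_f = 16.2 × 1.69 = 27.378 kPa.
q_ult = q·N_q + 0.5·γ·B·N_γ·s_γ
     = 27.378 × 13.2 + 0.5 × 16.2 × 4.15 × 14.5 × 0.8
     = 361.39 + 389.93 = 751.32 kPa.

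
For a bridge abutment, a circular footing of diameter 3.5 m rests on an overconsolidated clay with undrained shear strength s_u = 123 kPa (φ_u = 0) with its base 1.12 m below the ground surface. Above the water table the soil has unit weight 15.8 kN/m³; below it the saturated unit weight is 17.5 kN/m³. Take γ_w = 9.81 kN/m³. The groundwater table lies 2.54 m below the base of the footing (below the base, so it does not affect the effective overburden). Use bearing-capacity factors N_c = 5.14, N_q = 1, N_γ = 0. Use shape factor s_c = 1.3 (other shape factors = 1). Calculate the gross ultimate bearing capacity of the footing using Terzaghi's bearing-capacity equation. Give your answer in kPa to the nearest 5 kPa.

Effective surcharge at the founding depth q = γ·D_f = 15.8 × 1.12 = 17.696 kPa.
q_ult = c·N_c·s_c + q·N_q
     = 123 × 5.14 × 1.3 + 17.696 × 1
     = 821.89 + 17.696 = 839.58 kPa.

q_ult ≈ 840 kPa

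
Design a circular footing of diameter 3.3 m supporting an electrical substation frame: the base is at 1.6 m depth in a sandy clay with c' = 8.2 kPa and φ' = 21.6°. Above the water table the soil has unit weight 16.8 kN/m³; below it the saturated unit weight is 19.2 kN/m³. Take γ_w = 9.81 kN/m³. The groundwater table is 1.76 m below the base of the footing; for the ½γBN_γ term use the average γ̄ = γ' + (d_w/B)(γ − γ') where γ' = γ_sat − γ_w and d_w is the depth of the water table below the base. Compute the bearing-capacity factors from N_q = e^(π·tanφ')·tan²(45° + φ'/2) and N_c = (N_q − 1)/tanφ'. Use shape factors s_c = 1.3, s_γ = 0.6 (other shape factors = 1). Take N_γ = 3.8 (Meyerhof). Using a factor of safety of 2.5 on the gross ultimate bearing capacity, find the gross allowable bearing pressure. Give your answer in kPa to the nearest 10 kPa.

q_all ≈ 170 kPa

N_q = e^(π·tan21.6°)·tan²(55.8°) = 7.51; N_c = (N_q − 1)/tanφ' = 16.44.
Effective surcharge at the founding depth q = γ·D_f = 16.8 × 1.6 = 26.88 kPa.
With d_w = 1.76 m < B, γ̄ = 9.39 + (1.76/3.3) × (16.8 − 9.39) = 13.342 kN/m³.
q_ult = c·N_c·s_c + q·N_q + 0.5·γ·B·N_γ·s_γ
     = 8.2 × 16.445 × 1.3 + 26.88 × 7.5108 + 0.5 × 13.342 × 3.3 × 3.8 × 0.6
     = 175.3 + 201.89 + 50.193 = 427.38 kPa.
q_all = 427.38 / 2.5 = 170.95 kPa.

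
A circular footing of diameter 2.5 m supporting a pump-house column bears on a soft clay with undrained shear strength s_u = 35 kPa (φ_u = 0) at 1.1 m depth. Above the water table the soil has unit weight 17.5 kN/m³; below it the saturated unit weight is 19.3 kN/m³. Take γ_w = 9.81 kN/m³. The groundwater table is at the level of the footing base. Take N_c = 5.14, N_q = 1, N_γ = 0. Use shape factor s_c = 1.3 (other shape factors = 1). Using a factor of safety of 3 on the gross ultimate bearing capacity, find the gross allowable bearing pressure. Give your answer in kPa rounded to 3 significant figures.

Effective surcharge at the founding depth q = γ·D_f = 17.5 × 1.1 = 19.25 kPa.
q_ult = c·N_c·s_c + q·N_q
     = 35 × 5.14 × 1.3 + 19.25 × 1
     = 233.87 + 19.25 = 253.12 kPa.
q_all = 253.12 / 3 = 84.373 kPa.

q_all ≈ 84.4 kPa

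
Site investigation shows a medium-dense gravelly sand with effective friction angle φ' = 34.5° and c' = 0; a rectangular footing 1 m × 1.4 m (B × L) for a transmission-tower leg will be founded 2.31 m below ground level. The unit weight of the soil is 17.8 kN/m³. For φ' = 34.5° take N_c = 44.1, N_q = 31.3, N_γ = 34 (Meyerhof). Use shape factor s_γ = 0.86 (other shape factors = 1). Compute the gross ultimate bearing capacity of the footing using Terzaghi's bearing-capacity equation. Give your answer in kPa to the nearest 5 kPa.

Effective surcharge at the founding depth q = γ·D_f = 17.8 × 2.31 = 41.118 kPa.
q_ult = q·N_q + 0.5·γ·B·N_γ·s_γ
     = 41.118 × 31.3 + 0.5 × 17.8 × 1 × 34 × 0.86
     = 1287 + 260.24 = 1547.2 kPa.

q_ult ≈ 1545 kPa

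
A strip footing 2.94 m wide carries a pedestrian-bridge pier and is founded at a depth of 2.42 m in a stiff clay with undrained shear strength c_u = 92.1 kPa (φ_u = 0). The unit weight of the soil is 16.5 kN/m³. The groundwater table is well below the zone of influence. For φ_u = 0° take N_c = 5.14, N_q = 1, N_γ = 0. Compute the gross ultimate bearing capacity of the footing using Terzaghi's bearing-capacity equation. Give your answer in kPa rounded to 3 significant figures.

Effective surcharge at the founding depth q = γ·D_f = 16.5 × 2.42 = 39.93 kPa.
q_ult = c·N_c + q·N_q
     = 92.1 × 5.14 + 39.93 × 1
     = 473.39 + 39.93 = 513.32 kPa.

q_ult ≈ 513 kPa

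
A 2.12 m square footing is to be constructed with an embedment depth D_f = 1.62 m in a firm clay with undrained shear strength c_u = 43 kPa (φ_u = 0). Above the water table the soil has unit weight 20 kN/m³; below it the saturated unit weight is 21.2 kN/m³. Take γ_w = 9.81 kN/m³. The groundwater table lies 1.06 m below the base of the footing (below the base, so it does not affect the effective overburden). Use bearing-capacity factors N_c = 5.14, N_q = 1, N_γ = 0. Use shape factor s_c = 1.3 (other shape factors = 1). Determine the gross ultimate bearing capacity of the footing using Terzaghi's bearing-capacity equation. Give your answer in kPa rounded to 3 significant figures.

q_ult ≈ 320 kPa

Overburden at base level: q = 20 × 1.62 = 32.4 kPa.
Cohesion term c·N_c·s_c = 43 × 5.14 × 1.3 = 287.33 kPa; surcharge term q·N_q = 32.4 × 1 = 32.4 kPa.
q_ult = 287.33 + 32.4 = 319.73 kPa.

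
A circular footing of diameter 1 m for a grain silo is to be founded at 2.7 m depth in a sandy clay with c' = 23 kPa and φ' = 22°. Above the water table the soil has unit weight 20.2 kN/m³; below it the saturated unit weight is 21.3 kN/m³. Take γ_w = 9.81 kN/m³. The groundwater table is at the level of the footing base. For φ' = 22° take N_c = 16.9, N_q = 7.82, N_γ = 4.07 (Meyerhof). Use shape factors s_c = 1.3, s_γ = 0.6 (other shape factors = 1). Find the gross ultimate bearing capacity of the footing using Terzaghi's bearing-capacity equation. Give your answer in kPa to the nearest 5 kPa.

q_ult ≈ 945 kPa

q = γ·D_f = 20.2 × 2.7 = 54.54 kPa.
For the ½γBN_γ term take γ' = 21.3 − 9.81 = 11.49 kN/m³ (soil below base is submerged).
c·N_c·s_c = 23 × 16.9 × 1.3 = 505.31 kPa
q·N_q = 54.54 × 7.82 = 426.5 kPa
0.5·γ·B·N_γ·s_γ = 0.5 × 11.49 × 1 × 4.07 × 0.6 = 14.029 kPa
q_ult = 505.31 + 426.5 + 14.029 = 945.84 kPa.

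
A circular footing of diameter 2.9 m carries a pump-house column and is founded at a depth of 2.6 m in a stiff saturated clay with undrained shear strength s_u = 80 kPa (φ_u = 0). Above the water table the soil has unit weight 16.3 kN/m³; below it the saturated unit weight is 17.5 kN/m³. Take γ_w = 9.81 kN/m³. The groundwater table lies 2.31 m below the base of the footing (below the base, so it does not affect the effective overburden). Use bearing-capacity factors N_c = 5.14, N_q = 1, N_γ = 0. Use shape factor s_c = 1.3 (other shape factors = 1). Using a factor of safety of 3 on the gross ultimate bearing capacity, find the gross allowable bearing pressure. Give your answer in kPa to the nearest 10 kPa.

Effective surcharge at the founding depth q = γ·D_f = 16.3 × 2.6 = 42.38 kPa.
q_ult = c·N_c·s_c + q·N_q
     = 80 × 5.14 × 1.3 + 42.38 × 1
     = 534.56 + 42.38 = 576.94 kPa.
q_all = 576.94 / 3 = 192.31 kPa.

q_all ≈ 190 kPa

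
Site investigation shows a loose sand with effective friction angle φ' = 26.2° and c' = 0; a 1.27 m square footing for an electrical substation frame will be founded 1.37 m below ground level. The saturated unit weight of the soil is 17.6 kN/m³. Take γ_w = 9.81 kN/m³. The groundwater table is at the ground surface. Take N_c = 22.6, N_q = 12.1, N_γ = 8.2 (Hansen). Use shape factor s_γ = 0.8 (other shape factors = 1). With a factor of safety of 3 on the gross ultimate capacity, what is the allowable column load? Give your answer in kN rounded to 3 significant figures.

P_all ≈ 86.9 kN

γ' = 17.6 − 9.81 = 7.79 kN/m³ (submerged throughout). q = 7.79 × 1.37 = 10.672 kPa; the same γ' applies in the ½γBN_γ term.
q·N_q = 10.672 × 12.1 = 129.13 kPa
0.5·γ·B·N_γ·s_γ = 0.5 × 7.79 × 1.27 × 8.2 × 0.8 = 32.45 kPa
q_ult = 129.13 + 32.45 = 161.58 kPa.
Gross allowable pressure q_all = 161.58 / 3 = 53.862 kPa.
Footing area = 1.6129 m², so allowable column load = 53.862 × 1.6129 = 86.873 kN.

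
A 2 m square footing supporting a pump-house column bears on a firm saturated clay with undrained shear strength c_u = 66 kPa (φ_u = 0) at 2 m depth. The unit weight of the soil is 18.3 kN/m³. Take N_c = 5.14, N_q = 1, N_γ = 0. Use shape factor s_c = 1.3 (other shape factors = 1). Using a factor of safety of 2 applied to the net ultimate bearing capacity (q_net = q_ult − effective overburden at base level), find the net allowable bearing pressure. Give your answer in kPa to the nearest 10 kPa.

Effective surcharge at the founding depth q = γ·D_f = 18.3 × 2 = 36.6 kPa.
q_ult = c·N_c·s_c + q·N_q
     = 66 × 5.14 × 1.3 + 36.6 × 1
     = 441.01 + 36.6 = 477.61 kPa.
Net ultimate: q_net = 477.61 − 36.6 = 441.01 kPa.
q_all(net) = 441.01 / 2 = 220.51 kPa.

q_all(net) ≈ 220 kPa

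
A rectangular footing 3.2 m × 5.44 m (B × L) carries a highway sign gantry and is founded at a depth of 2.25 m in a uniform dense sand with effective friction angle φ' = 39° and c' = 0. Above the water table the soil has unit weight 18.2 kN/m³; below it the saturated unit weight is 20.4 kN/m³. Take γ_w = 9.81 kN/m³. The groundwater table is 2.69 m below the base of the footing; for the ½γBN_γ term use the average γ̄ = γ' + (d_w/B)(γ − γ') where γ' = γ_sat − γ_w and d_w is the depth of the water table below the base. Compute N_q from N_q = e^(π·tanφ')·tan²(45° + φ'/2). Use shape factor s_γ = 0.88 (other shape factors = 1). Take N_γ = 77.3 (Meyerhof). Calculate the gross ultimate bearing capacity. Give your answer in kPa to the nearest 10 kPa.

q_ult ≈ 4140 kPa

tan39° = 0.8098, so N_q = e^(π×0.8098)·tan²(64.5°) = 12.731 × 4.395 = 55.96.
Overburden at base level: q = 18.2 × 2.25 = 40.95 kPa.
The water table is 2.69 m below the base (< B = 3.2 m), so the ½γBN_γ term uses γ̄ = γ' + (d_w/B)(γ − γ') = 10.59 + (2.69/3.2)(18.2 − 10.59) = 16.987 kN/m³.
Surcharge term q·N_q = 40.95 × 55.957 = 2291.5 kPa; self-weight term 0.5·γ·B·N_γ·s_γ = 0.5 × 16.987 × 3.2 × 77.3 × 0.88 = 1848.9 kPa.
q_ult = 2291.5 + 1848.9 = 4140.3 kPa.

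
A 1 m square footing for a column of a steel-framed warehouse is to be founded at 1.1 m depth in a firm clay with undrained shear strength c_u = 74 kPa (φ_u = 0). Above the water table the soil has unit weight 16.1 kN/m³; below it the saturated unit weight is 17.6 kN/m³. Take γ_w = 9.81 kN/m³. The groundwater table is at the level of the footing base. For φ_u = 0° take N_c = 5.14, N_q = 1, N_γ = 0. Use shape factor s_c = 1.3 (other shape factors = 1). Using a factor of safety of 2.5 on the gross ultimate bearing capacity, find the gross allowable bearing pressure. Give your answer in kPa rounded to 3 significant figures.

q_all ≈ 205 kPa

Effective surcharge at the founding depth q = γ·D_f = 16.1 × 1.1 = 17.71 kPa.
q_ult = c·N_c·s_c + q·N_q
     = 74 × 5.14 × 1.3 + 17.71 × 1
     = 494.47 + 17.71 = 512.18 kPa.
q_all = 512.18 / 2.5 = 204.87 kPa.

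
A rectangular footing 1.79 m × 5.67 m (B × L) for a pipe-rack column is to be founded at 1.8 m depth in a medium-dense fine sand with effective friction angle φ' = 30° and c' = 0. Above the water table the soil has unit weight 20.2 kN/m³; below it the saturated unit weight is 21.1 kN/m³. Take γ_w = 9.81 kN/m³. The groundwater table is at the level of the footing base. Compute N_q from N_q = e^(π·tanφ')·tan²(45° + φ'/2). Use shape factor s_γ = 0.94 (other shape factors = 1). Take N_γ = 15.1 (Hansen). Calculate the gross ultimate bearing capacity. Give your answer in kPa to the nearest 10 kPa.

q_ult ≈ 810 kPa

tan30° = 0.5774, so N_q = e^(π×0.5774)·tan²(60°) = 6.134 × 3.0 = 18.4.
q = γ·D_f = 20.2 × 1.8 = 36.36 kPa.
For the ½γBN_γ term take γ' = 21.1 − 9.81 = 11.29 kN/m³ (soil below base is submerged).
q·N_q = 36.36 × 18.401 = 669.06 kPa
0.5·γ·B·N_γ·s_γ = 0.5 × 11.29 × 1.79 × 15.1 × 0.94 = 143.42 kPa
q_ult = 669.06 + 143.42 = 812.49 kPa.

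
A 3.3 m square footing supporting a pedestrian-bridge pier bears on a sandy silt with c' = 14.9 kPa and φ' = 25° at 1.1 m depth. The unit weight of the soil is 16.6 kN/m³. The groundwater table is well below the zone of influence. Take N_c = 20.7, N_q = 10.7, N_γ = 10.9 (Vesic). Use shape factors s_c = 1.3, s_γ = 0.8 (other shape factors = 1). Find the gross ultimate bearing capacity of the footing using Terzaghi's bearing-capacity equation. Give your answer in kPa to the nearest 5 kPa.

Overburden at base level: q = 16.6 × 1.1 = 18.26 kPa.
Cohesion term c·N_c·s_c = 14.9 × 20.7 × 1.3 = 400.96 kPa; surcharge term q·N_q = 18.26 × 10.7 = 195.38 kPa; self-weight term 0.5·γ·B·N_γ·s_γ = 0.5 × 16.6 × 3.3 × 10.9 × 0.8 = 238.84 kPa.
q_ult = 400.96 + 195.38 + 238.84 = 835.18 kPa.

q_ult ≈ 835 kPa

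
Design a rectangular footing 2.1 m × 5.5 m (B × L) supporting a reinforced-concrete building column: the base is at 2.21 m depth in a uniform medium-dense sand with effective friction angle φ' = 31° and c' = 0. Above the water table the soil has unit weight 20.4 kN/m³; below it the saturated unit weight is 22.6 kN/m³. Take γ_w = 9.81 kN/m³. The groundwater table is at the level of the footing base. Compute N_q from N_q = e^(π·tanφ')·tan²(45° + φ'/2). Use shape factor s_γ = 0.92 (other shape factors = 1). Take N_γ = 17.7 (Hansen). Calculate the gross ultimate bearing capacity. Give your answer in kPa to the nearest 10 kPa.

tan31° = 0.6009, so N_q = e^(π×0.6009)·tan²(60.5°) = 6.604 × 3.124 = 20.63.
q = γ·D_f = 20.4 × 2.21 = 45.084 kPa.
For the ½γBN_γ term take γ' = 22.6 − 9.81 = 12.79 kN/m³ (soil below base is submerged).
q·N_q = 45.084 × 20.631 = 930.12 kPa
0.5·γ·B·N_γ·s_γ = 0.5 × 12.79 × 2.1 × 17.7 × 0.92 = 218.69 kPa
q_ult = 930.12 + 218.69 = 1148.8 kPa.

q_ult ≈ 1150 kPa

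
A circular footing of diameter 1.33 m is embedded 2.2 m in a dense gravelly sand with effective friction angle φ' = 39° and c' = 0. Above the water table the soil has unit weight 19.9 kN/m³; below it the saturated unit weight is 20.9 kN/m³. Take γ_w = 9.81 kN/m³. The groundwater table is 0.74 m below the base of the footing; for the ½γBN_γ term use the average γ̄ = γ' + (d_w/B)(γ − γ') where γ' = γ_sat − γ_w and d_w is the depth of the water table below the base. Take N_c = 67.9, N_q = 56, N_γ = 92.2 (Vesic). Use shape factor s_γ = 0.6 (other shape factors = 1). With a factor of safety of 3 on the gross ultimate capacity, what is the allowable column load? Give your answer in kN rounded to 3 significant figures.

q = γ·D_f = 19.9 × 2.2 = 43.78 kPa.
γ' = 11.09 kN/m³; averaging over the depth B below the base, γ̄ = γ' + (d_w/B)(γ − γ') = 15.992 kN/m³.
q·N_q = 43.78 × 56 = 2451.7 kPa
0.5·γ·B·N_γ·s_γ = 0.5 × 15.992 × 1.33 × 92.2 × 0.6 = 588.3 kPa
q_ult = 2451.7 + 588.3 = 3040 kPa.
Gross allowable pressure q_all = 3040 / 3 = 1013.3 kPa.
Footing area = 1.3893 m², so allowable column load = 1013.3 × 1.3893 = 1407.8 kN.

P_all ≈ 1410 kN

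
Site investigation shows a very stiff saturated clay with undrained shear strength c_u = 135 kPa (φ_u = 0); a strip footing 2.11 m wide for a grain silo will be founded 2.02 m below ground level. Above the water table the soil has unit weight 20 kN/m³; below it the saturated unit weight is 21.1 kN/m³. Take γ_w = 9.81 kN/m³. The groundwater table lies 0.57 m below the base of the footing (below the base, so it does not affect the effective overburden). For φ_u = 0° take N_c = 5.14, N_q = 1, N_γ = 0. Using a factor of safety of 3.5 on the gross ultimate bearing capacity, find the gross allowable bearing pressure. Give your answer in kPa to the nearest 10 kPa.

q_all ≈ 210 kPa

q = γ·D_f = 20 × 2.02 = 40.4 kPa.
c·N_c = 135 × 5.14 = 693.9 kPa
q·N_q = 40.4 × 1 = 40.4 kPa
q_ult = 693.9 + 40.4 = 734.3 kPa.
q_all = 734.3 / 3.5 = 209.8 kPa.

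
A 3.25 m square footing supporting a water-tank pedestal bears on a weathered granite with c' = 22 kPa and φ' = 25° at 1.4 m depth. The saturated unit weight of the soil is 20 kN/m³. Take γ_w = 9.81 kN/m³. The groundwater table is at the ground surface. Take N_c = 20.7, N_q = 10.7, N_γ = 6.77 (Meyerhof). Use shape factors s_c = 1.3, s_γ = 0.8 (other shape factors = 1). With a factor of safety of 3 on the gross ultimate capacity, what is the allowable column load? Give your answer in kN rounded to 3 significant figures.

Water table at ground surface, so effective unit weight γ' = 20 − 9.81 = 10.19 kN/m³ is used throughout; overburden q = 10.19 × 1.4 = 14.266 kPa; the same γ' applies in the ½γBN_γ term.
Cohesion term c·N_c·s_c = 22 × 20.7 × 1.3 = 592.02 kPa; surcharge term q·N_q = 14.266 × 10.7 = 152.65 kPa; self-weight term 0.5·γ·B·N_γ·s_γ = 0.5 × 10.19 × 3.25 × 6.77 × 0.8 = 89.682 kPa.
q_ult = 592.02 + 152.65 + 89.682 = 834.35 kPa.
Gross allowable pressure q_all = 834.35 / 3 = 278.12 kPa.
Footing area = 10.5625 m², so allowable column load = 278.12 × 10.5625 = 2937.6 kN.

P_all ≈ 2940 kN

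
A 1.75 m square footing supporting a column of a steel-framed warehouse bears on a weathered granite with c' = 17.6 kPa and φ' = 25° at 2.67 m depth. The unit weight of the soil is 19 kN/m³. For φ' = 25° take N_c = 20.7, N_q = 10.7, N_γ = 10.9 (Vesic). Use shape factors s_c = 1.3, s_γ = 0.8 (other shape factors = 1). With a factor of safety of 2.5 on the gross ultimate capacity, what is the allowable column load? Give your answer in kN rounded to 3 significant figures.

Overburden at base level: q = 19 × 2.67 = 50.73 kPa.
Cohesion term c·N_c·s_c = 17.6 × 20.7 × 1.3 = 473.62 kPa; surcharge term q·N_q = 50.73 × 10.7 = 542.81 kPa; self-weight term 0.5·γ·B·N_γ·s_γ = 0.5 × 19 × 1.75 × 10.9 × 0.8 = 144.97 kPa.
q_ult = 473.62 + 542.81 + 144.97 = 1161.4 kPa.
Gross allowable pressure q_all = 1161.4 / 2.5 = 464.56 kPa.
Footing area = 3.0625 m², so allowable column load = 464.56 × 3.0625 = 1422.7 kN.

P_all ≈ 1420 kN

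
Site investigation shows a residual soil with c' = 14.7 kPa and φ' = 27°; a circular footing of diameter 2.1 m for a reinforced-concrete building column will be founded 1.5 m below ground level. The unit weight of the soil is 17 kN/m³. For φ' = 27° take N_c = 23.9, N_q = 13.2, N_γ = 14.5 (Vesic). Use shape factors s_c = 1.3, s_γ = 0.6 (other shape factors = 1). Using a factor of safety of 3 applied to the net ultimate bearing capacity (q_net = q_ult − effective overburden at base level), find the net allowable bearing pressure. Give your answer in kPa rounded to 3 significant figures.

q_all(net) ≈ 308 kPa

Effective surcharge at the founding depth q = γ·D_f = 17 × 1.5 = 25.5 kPa.
q_ult = c·N_c·s_c + q·N_q + 0.5·γ·B·N_γ·s_γ
     = 14.7 × 23.9 × 1.3 + 25.5 × 13.2 + 0.5 × 17 × 2.1 × 14.5 × 0.6
     = 456.73 + 336.6 + 155.3 = 948.62 kPa.
Net ultimate: q_net = 948.62 − 25.5 = 923.12 kPa.
q_all(net) = 923.12 / 3 = 307.71 kPa.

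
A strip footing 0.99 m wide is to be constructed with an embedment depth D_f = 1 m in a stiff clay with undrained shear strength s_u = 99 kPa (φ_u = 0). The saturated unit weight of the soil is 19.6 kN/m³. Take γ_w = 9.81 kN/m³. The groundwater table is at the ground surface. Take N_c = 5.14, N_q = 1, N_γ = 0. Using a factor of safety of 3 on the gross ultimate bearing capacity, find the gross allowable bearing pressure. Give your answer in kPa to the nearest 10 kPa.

γ' = 19.6 − 9.81 = 9.79 kN/m³ (submerged throughout). q = 9.79 × 1 = 9.79 kPa.
c·N_c = 99 × 5.14 = 508.86 kPa
q·N_q = 9.79 × 1 = 9.79 kPa
q_ult = 508.86 + 9.79 = 518.65 kPa.
q_all = 518.65 / 3 = 172.88 kPa.

q_all ≈ 170 kPa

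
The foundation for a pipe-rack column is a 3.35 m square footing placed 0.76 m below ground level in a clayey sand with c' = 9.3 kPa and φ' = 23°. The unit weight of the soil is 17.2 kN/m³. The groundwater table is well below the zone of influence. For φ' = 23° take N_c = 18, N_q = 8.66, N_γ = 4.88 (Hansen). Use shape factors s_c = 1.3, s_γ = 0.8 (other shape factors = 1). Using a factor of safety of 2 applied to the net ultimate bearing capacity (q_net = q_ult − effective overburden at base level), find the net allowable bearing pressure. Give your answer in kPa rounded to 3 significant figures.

Overburden at base level: q = 17.2 × 0.76 = 13.072 kPa.
Cohesion term c·N_c·s_c = 9.3 × 18 × 1.3 = 217.62 kPa; surcharge term q·N_q = 13.072 × 8.66 = 113.2 kPa; self-weight term 0.5·γ·B·N_γ·s_γ = 0.5 × 17.2 × 3.35 × 4.88 × 0.8 = 112.47 kPa.
q_ult = 217.62 + 113.2 + 112.47 = 443.3 kPa.
Net ultimate: q_net = 443.3 − 13.072 = 430.23 kPa.
q_all(net) = 430.23 / 2 = 215.11 kPa.

q_all(net) ≈ 215 kPa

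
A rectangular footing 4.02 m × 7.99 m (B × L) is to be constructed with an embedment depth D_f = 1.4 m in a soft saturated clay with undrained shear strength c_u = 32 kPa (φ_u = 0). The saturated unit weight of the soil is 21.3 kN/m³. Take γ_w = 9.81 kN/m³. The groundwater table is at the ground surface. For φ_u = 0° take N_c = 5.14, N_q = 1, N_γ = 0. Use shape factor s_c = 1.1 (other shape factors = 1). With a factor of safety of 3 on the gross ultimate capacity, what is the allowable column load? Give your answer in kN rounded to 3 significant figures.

Water table at ground surface, so effective unit weight γ' = 21.3 − 9.81 = 11.49 kN/m³ is used throughout; overburden q = 11.49 × 1.4 = 16.086 kPa.
Cohesion term c·N_c·s_c = 32 × 5.14 × 1.1 = 180.93 kPa; surcharge term q·N_q = 16.086 × 1 = 16.086 kPa.
q_ult = 180.93 + 16.086 = 197.01 kPa.
Gross allowable pressure q_all = 197.01 / 3 = 65.671 kPa.
Footing area = 32.1198 m², so allowable column load = 65.671 × 32.1198 = 2109.4 kN.

P_all ≈ 2110 kN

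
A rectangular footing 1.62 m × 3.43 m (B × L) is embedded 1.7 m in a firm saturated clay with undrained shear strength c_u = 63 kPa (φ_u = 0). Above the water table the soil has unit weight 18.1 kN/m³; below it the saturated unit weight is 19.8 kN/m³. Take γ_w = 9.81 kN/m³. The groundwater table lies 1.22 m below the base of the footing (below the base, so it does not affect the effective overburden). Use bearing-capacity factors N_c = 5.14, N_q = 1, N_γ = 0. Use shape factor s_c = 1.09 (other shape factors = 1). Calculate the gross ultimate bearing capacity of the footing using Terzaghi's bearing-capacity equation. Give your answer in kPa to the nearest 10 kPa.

q_ult ≈ 380 kPa

q = γ·D_f = 18.1 × 1.7 = 30.77 kPa.
c·N_c·s_c = 63 × 5.14 × 1.09 = 352.96 kPa
q·N_q = 30.77 × 1 = 30.77 kPa
q_ult = 352.96 + 30.77 = 383.73 kPa.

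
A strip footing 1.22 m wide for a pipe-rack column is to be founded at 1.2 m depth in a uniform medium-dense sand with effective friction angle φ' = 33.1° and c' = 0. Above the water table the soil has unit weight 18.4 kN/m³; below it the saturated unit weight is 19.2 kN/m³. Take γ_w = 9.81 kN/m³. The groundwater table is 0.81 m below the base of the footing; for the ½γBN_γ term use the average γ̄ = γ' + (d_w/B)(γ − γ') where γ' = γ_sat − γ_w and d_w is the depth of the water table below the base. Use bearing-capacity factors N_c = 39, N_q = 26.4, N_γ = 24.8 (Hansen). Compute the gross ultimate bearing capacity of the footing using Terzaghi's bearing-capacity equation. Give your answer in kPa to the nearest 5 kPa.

q_ult ≈ 815 kPa

Overburden at base level: q = 18.4 × 1.2 = 22.08 kPa.
The water table is 0.81 m below the base (< B = 1.22 m), so the ½γBN_γ term uses γ̄ = γ' + (d_w/B)(γ − γ') = 9.39 + (0.81/1.22)(18.4 − 9.39) = 15.372 kN/m³.
Surcharge term q·N_q = 22.08 × 26.4 = 582.91 kPa; self-weight term 0.5·γ·B·N_γ = 0.5 × 15.372 × 1.22 × 24.8 = 232.55 kPa.
q_ult = 582.91 + 232.55 = 815.46 kPa.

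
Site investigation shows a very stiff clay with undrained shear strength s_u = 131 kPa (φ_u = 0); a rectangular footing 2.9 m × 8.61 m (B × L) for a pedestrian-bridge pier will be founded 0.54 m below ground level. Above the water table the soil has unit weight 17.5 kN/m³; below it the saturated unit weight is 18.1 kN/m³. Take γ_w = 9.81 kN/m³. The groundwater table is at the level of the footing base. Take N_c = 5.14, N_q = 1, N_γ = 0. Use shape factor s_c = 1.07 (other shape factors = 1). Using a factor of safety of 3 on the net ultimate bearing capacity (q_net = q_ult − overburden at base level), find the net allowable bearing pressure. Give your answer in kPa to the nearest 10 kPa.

q_all(net) ≈ 240 kPa

Overburden at base level: q = 17.5 × 0.54 = 9.45 kPa.
Cohesion term c·N_c·s_c = 131 × 5.14 × 1.07 = 720.47 kPa; surcharge term q·N_q = 9.45 × 1 = 9.45 kPa.
q_ult = 720.47 + 9.45 = 729.92 kPa.
q_net = 729.92 − 9.45 = 720.47 kPa.
q_all(net) = 720.47 / 3 = 240.16 kPa.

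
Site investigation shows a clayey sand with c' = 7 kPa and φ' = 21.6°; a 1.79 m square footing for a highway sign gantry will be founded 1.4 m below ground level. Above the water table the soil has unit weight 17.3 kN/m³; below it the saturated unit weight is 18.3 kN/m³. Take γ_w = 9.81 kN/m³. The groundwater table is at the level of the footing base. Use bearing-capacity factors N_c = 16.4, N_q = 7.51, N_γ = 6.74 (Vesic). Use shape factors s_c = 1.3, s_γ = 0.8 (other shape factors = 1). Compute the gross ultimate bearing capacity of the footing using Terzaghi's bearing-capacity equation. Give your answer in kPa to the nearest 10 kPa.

q_ult ≈ 370 kPa

q = γ·D_f = 17.3 × 1.4 = 24.22 kPa.
For the ½γBN_γ term take γ' = 18.3 − 9.81 = 8.49 kN/m³ (soil below base is submerged).
c·N_c·s_c = 7 × 16.4 × 1.3 = 149.24 kPa
q·N_q = 24.22 × 7.51 = 181.89 kPa
0.5·γ·B·N_γ·s_γ = 0.5 × 8.49 × 1.79 × 6.74 × 0.8 = 40.971 kPa
q_ult = 149.24 + 181.89 + 40.971 = 372.1 kPa.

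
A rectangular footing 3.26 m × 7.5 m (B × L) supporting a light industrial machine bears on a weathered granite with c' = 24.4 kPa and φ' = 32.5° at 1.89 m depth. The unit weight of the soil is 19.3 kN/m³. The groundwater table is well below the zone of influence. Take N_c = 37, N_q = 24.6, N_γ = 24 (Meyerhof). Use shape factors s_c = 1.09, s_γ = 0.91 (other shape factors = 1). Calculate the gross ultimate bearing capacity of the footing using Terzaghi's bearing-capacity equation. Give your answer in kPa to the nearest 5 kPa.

Overburden at base level: q = 19.3 × 1.89 = 36.477 kPa.
Cohesion term c·N_c·s_c = 24.4 × 37 × 1.09 = 984.05 kPa; surcharge term q·N_q = 36.477 × 24.6 = 897.33 kPa; self-weight term 0.5·γ·B·N_γ·s_γ = 0.5 × 19.3 × 3.26 × 24 × 0.91 = 687.06 kPa.
q_ult = 984.05 + 897.33 + 687.06 = 2568.5 kPa.

q_ult ≈ 2570 kPa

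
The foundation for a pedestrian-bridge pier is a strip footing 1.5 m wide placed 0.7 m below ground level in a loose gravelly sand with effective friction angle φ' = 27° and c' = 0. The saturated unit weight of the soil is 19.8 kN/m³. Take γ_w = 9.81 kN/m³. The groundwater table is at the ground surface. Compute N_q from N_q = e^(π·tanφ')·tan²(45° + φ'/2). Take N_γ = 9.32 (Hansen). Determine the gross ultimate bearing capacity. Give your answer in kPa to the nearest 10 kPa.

q_ult ≈ 160 kPa

tan27° = 0.5095, so N_q = e^(π×0.5095)·tan²(58.5°) = 4.957 × 2.663 = 13.2.
γ' = 19.8 − 9.81 = 9.99 kN/m³ (submerged throughout). q = 9.99 × 0.7 = 6.993 kPa; the same γ' applies in the ½γBN_γ term.
q·N_q = 6.993 × 13.199 = 92.302 kPa
0.5·γ·B·N_γ = 0.5 × 9.99 × 1.5 × 9.32 = 69.83 kPa
q_ult = 92.302 + 69.83 = 162.13 kPa.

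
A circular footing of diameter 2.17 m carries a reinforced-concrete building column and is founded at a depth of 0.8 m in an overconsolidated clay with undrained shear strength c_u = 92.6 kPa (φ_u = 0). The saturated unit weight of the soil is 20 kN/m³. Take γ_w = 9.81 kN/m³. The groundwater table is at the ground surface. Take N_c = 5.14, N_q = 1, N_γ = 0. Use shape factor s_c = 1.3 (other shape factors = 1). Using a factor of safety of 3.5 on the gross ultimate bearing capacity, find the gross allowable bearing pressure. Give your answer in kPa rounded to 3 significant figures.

q_all ≈ 179 kPa

γ' = 20 − 9.81 = 10.19 kN/m³ (submerged throughout). q = 10.19 × 0.8 = 8.152 kPa.
c·N_c·s_c = 92.6 × 5.14 × 1.3 = 618.75 kPa
q·N_q = 8.152 × 1 = 8.152 kPa
q_ult = 618.75 + 8.152 = 626.91 kPa.
q_all = 626.91 / 3.5 = 179.12 kPa.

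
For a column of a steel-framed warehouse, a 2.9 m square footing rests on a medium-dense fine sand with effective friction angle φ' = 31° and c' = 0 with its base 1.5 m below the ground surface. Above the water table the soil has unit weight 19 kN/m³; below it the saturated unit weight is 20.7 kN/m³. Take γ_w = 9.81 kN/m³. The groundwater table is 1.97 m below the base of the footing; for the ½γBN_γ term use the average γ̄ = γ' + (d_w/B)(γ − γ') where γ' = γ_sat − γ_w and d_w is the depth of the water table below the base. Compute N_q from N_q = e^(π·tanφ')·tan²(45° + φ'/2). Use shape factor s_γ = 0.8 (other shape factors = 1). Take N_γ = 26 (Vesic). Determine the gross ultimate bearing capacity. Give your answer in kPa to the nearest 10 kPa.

tan31° = 0.6009, so N_q = e^(π×0.6009)·tan²(60.5°) = 6.604 × 3.124 = 20.63.
Overburden at base level: q = 19 × 1.5 = 28.5 kPa.
The water table is 1.97 m below the base (< B = 2.9 m), so the ½γBN_γ term uses γ̄ = γ' + (d_w/B)(γ − γ') = 10.89 + (1.97/2.9)(19 − 10.89) = 16.399 kN/m³.
Surcharge term q·N_q = 28.5 × 20.631 = 587.98 kPa; self-weight term 0.5·γ·B·N_γ·s_γ = 0.5 × 16.399 × 2.9 × 26 × 0.8 = 494.6 kPa.
q_ult = 587.98 + 494.6 = 1082.6 kPa.

q_ult ≈ 1080 kPa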